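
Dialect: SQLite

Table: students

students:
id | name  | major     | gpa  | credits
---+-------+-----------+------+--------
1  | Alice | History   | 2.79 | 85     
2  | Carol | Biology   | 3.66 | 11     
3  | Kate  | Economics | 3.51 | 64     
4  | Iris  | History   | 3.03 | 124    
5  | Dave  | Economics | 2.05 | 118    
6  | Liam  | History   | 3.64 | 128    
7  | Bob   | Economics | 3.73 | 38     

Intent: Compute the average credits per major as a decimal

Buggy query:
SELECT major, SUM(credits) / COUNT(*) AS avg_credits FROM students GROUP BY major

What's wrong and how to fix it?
Bug: Both operands are integers, so '/' performs integer division and truncates

Fix: Cast one side to REAL so the division keeps the fractional part

Corrected query:
SELECT major, SUM(credits) * 1.0 / COUNT(*) AS avg_credits FROM students GROUP BY major

Result:
major     | avg_credits
----------+------------
Biology   | 11         
Economics | 73.333333  
History   | 112.333333 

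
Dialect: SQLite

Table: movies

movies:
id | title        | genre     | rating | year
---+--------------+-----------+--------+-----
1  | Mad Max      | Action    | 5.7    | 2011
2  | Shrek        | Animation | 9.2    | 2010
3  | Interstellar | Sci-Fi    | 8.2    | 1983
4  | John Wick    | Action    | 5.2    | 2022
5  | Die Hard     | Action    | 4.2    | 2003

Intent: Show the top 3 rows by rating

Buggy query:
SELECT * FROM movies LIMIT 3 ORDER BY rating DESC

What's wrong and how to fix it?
Bug: ORDER BY cannot follow LIMIT; LIMIT is the final clause

Fix: Sort with ORDER BY, then apply LIMIT

Corrected query:
SELECT * FROM movies ORDER BY rating DESC LIMIT 3

Result:
id | title        | genre     | rating | year
---+--------------+-----------+--------+-----
2  | Shrek        | Animation | 9.2    | 2010
3  | Interstellar | Sci-Fi    | 8.2    | 1983
1  | Mad Max      | Action    | 5.7    | 2011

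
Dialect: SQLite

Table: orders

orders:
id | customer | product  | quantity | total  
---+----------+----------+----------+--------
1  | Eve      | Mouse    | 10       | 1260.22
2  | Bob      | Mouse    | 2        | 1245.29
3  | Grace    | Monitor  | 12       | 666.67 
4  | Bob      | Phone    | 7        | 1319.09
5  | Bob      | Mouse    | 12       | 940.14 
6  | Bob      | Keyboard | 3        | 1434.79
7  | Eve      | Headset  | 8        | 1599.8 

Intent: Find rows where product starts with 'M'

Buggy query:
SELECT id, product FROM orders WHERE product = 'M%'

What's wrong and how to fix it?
Bug: '=' compares the literal string including the % character; pattern matching needs LIKE

Fix: Use LIKE for wildcard pattern matching

Corrected query:
SELECT id, product FROM orders WHERE product LIKE 'M%'

Result:
id | product
---+--------
1  | Mouse  
2  | Mouse  
3  | Monitor
5  | Mouse  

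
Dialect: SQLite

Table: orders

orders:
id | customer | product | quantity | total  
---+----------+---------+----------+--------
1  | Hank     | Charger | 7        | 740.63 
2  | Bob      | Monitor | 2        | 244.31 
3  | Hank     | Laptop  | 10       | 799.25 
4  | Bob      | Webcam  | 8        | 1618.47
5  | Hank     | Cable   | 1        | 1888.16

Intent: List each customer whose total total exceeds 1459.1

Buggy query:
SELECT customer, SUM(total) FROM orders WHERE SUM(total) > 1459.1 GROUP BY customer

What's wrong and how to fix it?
Bug: Aggregate functions cannot appear in a WHERE clause

Fix: Move the aggregate condition to a HAVING clause

Corrected query:
SELECT customer, SUM(total) FROM orders GROUP BY customer HAVING SUM(total) > 1459.1

Result:
customer | SUM(total)
---------+-----------
Bob      | 1862.78   
Hank     | 3428.04   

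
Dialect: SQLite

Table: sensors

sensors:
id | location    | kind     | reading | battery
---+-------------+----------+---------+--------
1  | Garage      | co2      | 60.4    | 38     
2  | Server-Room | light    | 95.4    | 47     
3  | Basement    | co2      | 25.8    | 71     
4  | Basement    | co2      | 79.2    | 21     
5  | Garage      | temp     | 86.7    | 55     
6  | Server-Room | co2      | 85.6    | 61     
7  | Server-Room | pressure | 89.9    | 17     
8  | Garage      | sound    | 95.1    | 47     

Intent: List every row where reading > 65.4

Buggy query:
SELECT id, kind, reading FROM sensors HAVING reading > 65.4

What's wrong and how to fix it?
Bug: HAVING filters the output of aggregation, but this query has no GROUP BY and no aggregate functions, so SQLite rejects it (HAVING clause on a non-aggregate query); the condition here is per row

Fix: Use WHERE for row-level filtering

Corrected query:
SELECT id, kind, reading FROM sensors WHERE reading > 65.4

Result:
id | kind     | reading
---+----------+--------
2  | light    | 95.4   
4  | co2      | 79.2   
5  | temp     | 86.7   
6  | co2      | 85.6   
7  | pressure | 89.9   
8  | sound    | 95.1   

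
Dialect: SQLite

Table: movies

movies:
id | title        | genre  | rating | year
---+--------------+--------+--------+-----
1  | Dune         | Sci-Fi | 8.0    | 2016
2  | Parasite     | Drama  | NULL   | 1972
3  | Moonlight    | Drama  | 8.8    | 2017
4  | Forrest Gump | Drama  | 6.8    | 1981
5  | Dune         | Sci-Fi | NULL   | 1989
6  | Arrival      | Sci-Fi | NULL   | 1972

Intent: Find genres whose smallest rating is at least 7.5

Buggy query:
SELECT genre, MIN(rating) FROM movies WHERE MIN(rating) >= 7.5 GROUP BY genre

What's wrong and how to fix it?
Bug: MIN() in WHERE is a misuse of aggregate

Fix: Use HAVING for the per-group MIN condition

Corrected query:
SELECT genre, MIN(rating) FROM movies GROUP BY genre HAVING MIN(rating) >= 7.5

Result:
genre  | MIN(rating)
-------+------------
Sci-Fi | 8          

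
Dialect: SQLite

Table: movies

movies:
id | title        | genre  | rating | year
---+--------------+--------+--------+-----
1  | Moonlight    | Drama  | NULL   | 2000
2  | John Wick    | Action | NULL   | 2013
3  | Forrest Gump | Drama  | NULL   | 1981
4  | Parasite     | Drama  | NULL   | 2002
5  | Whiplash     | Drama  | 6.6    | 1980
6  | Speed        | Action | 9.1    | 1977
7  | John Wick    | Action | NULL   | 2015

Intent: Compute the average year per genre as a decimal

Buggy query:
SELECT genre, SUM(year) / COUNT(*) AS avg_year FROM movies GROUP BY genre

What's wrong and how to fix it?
Bug: Both operands are integers, so '/' performs integer division and truncates

Fix: Multiply by 1.0 (or CAST to REAL) to force floating-point division

Corrected query:
SELECT genre, SUM(year) * 1.0 / COUNT(*) AS avg_year FROM movies GROUP BY genre

Result:
genre  | avg_year   
-------+------------
Action | 2001.666667
Drama  | 1990.75    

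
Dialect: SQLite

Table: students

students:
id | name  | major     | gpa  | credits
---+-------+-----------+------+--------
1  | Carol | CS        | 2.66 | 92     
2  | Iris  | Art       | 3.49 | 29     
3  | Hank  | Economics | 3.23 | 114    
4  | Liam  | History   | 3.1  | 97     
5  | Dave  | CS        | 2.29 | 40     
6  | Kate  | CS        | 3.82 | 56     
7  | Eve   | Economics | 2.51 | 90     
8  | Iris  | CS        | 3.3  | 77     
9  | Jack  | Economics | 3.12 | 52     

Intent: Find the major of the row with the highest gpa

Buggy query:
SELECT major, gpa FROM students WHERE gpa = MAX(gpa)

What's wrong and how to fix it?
Bug: MAX(gpa) is an aggregate and cannot be used directly in WHERE

Fix: Use a subquery: WHERE gpa = (SELECT MAX(gpa) FROM students)

Corrected query:
SELECT major, gpa FROM students WHERE gpa = (SELECT MAX(gpa) FROM students)

Result:
major | gpa 
------+-----
CS    | 3.82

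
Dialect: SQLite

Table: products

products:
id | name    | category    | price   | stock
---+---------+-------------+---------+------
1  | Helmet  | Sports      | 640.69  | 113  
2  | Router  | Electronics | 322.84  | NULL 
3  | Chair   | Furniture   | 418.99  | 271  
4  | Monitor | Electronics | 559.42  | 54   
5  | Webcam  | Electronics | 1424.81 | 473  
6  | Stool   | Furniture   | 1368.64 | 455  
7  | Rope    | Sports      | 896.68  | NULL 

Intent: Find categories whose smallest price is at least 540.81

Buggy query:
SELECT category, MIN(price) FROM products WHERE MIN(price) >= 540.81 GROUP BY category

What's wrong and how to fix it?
Bug: MIN() in WHERE is a misuse of aggregate

Fix: Use HAVING for the per-group MIN condition

Corrected query:
SELECT category, MIN(price) FROM products GROUP BY category HAVING MIN(price) >= 540.81

Result:
category | MIN(price)
---------+-----------
Sports   | 640.69    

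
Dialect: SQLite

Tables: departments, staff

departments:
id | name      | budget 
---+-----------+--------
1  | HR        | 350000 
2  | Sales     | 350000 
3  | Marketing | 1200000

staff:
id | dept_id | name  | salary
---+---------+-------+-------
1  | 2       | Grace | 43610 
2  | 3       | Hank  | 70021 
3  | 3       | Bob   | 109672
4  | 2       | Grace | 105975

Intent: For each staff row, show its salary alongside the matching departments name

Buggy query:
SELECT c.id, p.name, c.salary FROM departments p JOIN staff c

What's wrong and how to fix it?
Bug: Missing join condition: each staff row is matched to all departments rows instead of just its own

Fix: Add ON c.dept_id = p.id to the JOIN

Corrected query:
SELECT c.id, p.name, c.salary FROM departments p JOIN staff c ON c.dept_id = p.id

Result:
id | name      | salary
---+-----------+-------
1  | Sales     | 43610 
2  | Marketing | 70021 
3  | Marketing | 109672
4  | Sales     | 105975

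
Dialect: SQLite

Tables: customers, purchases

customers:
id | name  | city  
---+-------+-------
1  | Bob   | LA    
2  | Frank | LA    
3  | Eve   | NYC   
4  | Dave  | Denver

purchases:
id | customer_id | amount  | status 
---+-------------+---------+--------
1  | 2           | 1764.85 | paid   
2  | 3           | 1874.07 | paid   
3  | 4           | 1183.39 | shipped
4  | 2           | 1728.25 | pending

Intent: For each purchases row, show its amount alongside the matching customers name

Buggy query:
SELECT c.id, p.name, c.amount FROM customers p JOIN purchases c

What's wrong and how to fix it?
Bug: JOIN with no ON clause produces a cartesian product; every purchases row pairs with every customers row

Fix: Add ON c.customer_id = p.id to the JOIN

Corrected query:
SELECT c.id, p.name, c.amount FROM customers p JOIN purchases c ON c.customer_id = p.id

Result:
id | name  | amount 
---+-------+--------
1  | Frank | 1764.85
2  | Eve   | 1874.07
3  | Dave  | 1183.39
4  | Frank | 1728.25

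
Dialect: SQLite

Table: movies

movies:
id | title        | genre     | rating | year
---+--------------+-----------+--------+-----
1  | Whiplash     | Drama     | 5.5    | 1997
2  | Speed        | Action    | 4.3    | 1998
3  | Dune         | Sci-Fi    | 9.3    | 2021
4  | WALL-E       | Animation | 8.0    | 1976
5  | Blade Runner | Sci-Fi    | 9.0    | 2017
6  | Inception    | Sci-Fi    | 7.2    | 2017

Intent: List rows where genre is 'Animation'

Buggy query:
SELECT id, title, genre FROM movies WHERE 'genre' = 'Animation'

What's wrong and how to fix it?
Bug: 'genre' in single quotes is a string literal, not the column; the comparison is literal-vs-literal and never true

Fix: Remove the quotes around the column name (or use double quotes for an identifier)

Corrected query:
SELECT id, title, genre FROM movies WHERE genre = 'Animation'

Result:
id | title  | genre    
---+--------+----------
4  | WALL-E | Animation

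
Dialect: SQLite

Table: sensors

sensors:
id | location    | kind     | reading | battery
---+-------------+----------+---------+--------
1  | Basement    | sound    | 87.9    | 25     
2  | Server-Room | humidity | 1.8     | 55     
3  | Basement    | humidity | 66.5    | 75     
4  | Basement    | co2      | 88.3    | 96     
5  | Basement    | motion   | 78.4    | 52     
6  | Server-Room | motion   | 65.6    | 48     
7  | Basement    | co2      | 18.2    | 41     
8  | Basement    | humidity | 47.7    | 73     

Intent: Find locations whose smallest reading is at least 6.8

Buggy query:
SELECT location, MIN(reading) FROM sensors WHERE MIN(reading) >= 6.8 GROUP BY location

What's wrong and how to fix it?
Bug: MIN() in WHERE is a misuse of aggregate

Fix: Replace WHERE with HAVING after the GROUP BY

Corrected query:
SELECT location, MIN(reading) FROM sensors GROUP BY location HAVING MIN(reading) >= 6.8

Result:
location | MIN(reading)
---------+-------------
Basement | 18.2        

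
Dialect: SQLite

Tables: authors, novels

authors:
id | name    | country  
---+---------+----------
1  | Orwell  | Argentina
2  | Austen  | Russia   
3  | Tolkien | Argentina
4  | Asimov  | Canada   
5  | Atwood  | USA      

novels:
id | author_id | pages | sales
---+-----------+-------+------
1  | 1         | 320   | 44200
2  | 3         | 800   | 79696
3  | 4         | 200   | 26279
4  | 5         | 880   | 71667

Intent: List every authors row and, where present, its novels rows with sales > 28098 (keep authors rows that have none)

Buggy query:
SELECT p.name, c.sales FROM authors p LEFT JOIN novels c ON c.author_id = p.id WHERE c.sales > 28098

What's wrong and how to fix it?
Bug: A WHERE condition on the right-hand table after LEFT JOIN drops unmatched parents

Fix: Move the right-table condition into the ON clause so unmatched parents are kept

Corrected query:
SELECT p.name, c.sales FROM authors p LEFT JOIN novels c ON c.author_id = p.id AND c.sales > 28098

Result:
name    | sales
--------+------
Orwell  | 44200
Austen  | NULL 
Tolkien | 79696
Asimov  | NULL 
Atwood  | 71667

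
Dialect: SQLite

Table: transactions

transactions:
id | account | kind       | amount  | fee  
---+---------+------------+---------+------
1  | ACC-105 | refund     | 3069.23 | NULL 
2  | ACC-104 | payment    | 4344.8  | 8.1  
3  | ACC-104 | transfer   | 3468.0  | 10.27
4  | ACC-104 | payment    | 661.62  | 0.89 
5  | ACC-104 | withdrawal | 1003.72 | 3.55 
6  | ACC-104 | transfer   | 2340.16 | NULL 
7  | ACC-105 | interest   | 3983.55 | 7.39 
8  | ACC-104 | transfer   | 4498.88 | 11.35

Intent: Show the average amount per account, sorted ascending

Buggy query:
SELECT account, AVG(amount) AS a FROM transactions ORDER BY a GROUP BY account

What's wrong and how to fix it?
Bug: ORDER BY appears before GROUP BY; SQL clause order requires GROUP BY first

Fix: Move ORDER BY to the end, after GROUP BY

Corrected query:
SELECT account, AVG(amount) AS a FROM transactions GROUP BY account ORDER BY a

Result:
account | a      
--------+--------
ACC-104 | 2719.53
ACC-105 | 3526.39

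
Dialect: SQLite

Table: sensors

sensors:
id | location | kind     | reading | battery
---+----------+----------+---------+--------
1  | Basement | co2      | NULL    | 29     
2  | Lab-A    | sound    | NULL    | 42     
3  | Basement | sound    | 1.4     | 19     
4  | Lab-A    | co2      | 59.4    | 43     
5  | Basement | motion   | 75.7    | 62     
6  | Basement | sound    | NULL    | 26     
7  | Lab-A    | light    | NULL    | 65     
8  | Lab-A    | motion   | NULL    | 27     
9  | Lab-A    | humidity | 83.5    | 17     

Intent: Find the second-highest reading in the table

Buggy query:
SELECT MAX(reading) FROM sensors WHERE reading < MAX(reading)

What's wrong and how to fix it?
Bug: MAX(reading) on the right of the comparison is an aggregate-in-WHERE error

Fix: Compute the overall MAX in a subquery, then take MAX of rows below it

Corrected query:
SELECT MAX(reading) FROM sensors WHERE reading < (SELECT MAX(reading) FROM sensors)

Result:
MAX(reading)
------------
75.7        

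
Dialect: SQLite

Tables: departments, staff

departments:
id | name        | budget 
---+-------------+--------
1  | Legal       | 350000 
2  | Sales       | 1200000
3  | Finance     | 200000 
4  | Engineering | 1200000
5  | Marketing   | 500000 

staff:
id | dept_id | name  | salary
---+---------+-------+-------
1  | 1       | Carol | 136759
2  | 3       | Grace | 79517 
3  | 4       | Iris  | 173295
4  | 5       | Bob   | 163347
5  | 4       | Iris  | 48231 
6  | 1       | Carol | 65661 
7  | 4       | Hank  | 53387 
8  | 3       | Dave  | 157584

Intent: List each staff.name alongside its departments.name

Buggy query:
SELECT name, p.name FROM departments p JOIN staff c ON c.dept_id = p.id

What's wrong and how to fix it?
Bug: Both tables have a 'name' column; the unqualified reference is ambiguous

Fix: Qualify the column with its table alias (c.name)

Corrected query:
SELECT c.name, p.name FROM departments p JOIN staff c ON c.dept_id = p.id

Result:
name  | name       
------+------------
Carol | Legal      
Grace | Finance    
Iris  | Engineering
Bob   | Marketing  
Iris  | Engineering
Carol | Legal      
Hank  | Engineering
Dave  | Finance    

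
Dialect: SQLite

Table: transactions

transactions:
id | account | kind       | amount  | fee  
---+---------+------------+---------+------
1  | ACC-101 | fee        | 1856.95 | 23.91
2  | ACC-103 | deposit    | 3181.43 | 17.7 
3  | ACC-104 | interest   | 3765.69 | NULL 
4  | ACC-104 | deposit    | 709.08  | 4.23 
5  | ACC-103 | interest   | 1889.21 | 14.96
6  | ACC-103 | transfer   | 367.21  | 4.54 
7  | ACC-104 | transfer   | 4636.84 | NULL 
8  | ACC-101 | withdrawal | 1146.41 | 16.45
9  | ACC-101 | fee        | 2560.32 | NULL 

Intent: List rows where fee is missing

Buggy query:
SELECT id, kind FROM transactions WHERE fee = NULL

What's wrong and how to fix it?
Bug: Comparing to NULL with '=' never matches; NULL = NULL is unknown, not true

Fix: Replace '= NULL' with 'IS NULL'

Corrected query:
SELECT id, kind FROM transactions WHERE fee IS NULL

Result:
id | kind    
---+---------
3  | interest
7  | transfer
9  | fee     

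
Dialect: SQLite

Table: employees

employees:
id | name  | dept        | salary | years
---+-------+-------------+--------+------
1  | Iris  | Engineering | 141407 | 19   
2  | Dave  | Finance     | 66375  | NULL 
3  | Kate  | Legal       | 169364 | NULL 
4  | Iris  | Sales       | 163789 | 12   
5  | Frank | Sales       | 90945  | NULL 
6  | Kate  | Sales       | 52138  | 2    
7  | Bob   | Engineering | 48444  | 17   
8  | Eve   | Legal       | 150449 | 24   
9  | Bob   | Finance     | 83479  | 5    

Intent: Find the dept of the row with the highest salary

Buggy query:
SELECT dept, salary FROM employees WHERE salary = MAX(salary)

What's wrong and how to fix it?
Bug: MAX(salary) is an aggregate and cannot be used directly in WHERE

Fix: Wrap MAX in a scalar subquery so WHERE compares against a single value

Corrected query:
SELECT dept, salary FROM employees WHERE salary = (SELECT MAX(salary) FROM employees)

Result:
dept  | salary
------+-------
Legal | 169364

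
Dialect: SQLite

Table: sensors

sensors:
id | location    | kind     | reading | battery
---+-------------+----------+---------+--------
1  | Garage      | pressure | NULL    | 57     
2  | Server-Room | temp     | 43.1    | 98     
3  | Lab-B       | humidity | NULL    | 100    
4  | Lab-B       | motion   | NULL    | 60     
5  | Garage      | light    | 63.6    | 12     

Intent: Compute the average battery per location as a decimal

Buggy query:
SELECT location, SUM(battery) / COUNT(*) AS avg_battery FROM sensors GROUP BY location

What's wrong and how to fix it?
Bug: SUM(battery) and COUNT(*) are both integers; the division truncates the fractional part

Fix: Multiply by 1.0 (or CAST to REAL) to force floating-point division

Corrected query:
SELECT location, SUM(battery) * 1.0 / COUNT(*) AS avg_battery FROM sensors GROUP BY location

Result:
location    | avg_battery
------------+------------
Garage      | 34.5       
Lab-B       | 80         
Server-Room | 98         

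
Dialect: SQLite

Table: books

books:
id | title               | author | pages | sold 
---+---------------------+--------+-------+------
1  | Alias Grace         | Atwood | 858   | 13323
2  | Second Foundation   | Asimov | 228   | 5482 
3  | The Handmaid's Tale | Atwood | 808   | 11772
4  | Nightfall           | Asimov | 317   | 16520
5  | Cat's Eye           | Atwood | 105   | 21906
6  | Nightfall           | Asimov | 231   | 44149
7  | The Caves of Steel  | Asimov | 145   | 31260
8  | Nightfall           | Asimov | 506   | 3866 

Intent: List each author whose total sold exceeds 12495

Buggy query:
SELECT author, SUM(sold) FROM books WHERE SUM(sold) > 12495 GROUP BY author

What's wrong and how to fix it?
Bug: WHERE runs before GROUP BY, so aggregates aren't available there

Fix: Use HAVING (which filters groups after aggregation) instead of WHERE

Corrected query:
SELECT author, SUM(sold) FROM books GROUP BY author HAVING SUM(sold) > 12495

Result:
author | SUM(sold)
-------+----------
Asimov | 101277   
Atwood | 47001    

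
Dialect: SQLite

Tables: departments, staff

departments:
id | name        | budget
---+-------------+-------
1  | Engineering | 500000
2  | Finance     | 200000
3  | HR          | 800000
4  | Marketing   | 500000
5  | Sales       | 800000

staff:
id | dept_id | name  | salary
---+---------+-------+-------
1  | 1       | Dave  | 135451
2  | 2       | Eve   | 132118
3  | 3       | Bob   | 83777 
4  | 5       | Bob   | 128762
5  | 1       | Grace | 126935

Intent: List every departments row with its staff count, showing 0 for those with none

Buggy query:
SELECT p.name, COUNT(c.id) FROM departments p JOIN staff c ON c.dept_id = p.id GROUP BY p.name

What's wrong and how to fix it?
Bug: An inner join excludes parents with zero children

Fix: Use LEFT JOIN so parents without children still appear (COUNT(c.id) gives 0)

Corrected query:
SELECT p.name, COUNT(c.id) FROM departments p LEFT JOIN staff c ON c.dept_id = p.id GROUP BY p.name

Result:
name        | COUNT(c.id)
------------+------------
Engineering | 2          
Finance     | 1          
HR          | 1          
Marketing   | 0          
Sales       | 1          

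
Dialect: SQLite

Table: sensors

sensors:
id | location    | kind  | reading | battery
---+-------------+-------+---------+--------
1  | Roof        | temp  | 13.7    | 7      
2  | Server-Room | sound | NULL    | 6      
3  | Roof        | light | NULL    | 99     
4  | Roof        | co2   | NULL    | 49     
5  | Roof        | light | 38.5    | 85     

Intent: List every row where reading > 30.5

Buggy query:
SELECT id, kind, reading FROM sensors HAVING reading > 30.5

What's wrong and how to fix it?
Bug: This is a non-aggregate query (no GROUP BY, no aggregates), so in SQLite the HAVING clause is invalid here; a row-level condition belongs in WHERE

Fix: Use WHERE for row-level filtering

Corrected query:
SELECT id, kind, reading FROM sensors WHERE reading > 30.5

Result:
id | kind  | reading
---+-------+--------
5  | light | 38.5   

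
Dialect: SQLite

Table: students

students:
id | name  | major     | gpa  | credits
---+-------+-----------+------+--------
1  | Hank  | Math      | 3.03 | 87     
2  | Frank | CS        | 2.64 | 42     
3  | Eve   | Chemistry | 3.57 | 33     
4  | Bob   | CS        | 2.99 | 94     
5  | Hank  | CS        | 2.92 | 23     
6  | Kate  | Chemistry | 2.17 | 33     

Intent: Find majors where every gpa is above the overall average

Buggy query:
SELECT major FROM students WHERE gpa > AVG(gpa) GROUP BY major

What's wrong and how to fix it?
Bug: WHERE evaluates per row before aggregation, so AVG() is unavailable

Fix: Compute the overall average in a scalar subquery and compare each group's MIN against it in HAVING

Corrected query:
SELECT major FROM students GROUP BY major HAVING MIN(gpa) > (SELECT AVG(gpa) FROM students)

Result:
major
-----
Math 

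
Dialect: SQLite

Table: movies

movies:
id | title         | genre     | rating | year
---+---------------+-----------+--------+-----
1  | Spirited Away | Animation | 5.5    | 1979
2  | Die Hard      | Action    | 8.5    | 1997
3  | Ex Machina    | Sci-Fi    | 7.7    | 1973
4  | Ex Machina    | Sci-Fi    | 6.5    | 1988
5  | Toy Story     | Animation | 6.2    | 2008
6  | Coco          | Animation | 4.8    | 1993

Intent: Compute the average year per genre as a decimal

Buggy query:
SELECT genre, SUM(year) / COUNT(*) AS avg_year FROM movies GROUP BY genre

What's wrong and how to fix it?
Bug: SUM(year) and COUNT(*) are both integers; the division truncates the fractional part

Fix: Multiply by 1.0 (or CAST to REAL) to force floating-point division

Corrected query:
SELECT genre, SUM(year) * 1.0 / COUNT(*) AS avg_year FROM movies GROUP BY genre

Result:
genre     | avg_year   
----------+------------
Action    | 1997       
Animation | 1993.333333
Sci-Fi    | 1980.5     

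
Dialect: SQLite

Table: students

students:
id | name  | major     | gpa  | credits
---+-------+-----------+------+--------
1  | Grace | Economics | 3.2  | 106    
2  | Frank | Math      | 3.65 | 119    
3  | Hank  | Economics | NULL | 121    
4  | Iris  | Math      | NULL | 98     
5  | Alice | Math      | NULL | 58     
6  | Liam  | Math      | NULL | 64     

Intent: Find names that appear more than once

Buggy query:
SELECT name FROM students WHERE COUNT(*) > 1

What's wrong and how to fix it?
Bug: WHERE can't reference COUNT(*); aggregates are computed after WHERE

Fix: Group first, then use HAVING for the count condition

Corrected query:
SELECT name FROM students GROUP BY name HAVING COUNT(*) > 1

Result:
(no rows)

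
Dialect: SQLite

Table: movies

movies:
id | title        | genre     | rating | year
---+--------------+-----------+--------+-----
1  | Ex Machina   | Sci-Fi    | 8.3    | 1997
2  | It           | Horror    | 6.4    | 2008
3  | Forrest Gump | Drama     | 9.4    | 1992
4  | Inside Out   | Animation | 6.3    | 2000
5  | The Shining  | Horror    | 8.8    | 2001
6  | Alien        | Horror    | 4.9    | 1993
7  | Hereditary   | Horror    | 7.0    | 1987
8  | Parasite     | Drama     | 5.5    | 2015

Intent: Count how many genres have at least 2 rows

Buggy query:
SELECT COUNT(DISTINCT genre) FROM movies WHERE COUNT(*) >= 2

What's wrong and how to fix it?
Bug: COUNT(*) cannot appear in WHERE; the per-group count doesn't exist yet

Fix: Group first with HAVING COUNT(*) >= 2, then COUNT the resulting groups

Corrected query:
SELECT COUNT(*) FROM (SELECT genre FROM movies GROUP BY genre HAVING COUNT(*) >= 2)

Result:
COUNT(*)
--------
2       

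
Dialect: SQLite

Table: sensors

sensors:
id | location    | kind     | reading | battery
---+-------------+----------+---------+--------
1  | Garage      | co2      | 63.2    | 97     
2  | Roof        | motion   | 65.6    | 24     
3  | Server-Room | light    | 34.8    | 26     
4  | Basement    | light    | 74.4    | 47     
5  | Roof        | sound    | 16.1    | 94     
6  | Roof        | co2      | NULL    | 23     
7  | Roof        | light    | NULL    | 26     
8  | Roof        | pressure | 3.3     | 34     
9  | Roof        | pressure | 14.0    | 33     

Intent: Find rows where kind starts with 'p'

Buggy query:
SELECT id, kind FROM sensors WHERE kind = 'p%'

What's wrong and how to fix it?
Bug: Wildcards only work with LIKE; '=' treats '%' as a literal character

Fix: Use LIKE for wildcard pattern matching

Corrected query:
SELECT id, kind FROM sensors WHERE kind LIKE 'p%'

Result:
id | kind    
---+---------
8  | pressure
9  | pressure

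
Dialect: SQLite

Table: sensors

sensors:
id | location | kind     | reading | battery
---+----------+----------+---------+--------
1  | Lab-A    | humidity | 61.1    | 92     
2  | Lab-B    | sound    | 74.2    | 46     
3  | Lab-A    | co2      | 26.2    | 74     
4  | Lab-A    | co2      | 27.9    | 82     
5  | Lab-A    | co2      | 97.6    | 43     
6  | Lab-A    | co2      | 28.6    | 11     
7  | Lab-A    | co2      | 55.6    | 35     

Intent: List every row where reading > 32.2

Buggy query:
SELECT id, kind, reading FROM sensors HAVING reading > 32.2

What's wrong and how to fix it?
Bug: This is a non-aggregate query (no GROUP BY, no aggregates), so in SQLite the HAVING clause is invalid here; a row-level condition belongs in WHERE

Fix: Replace HAVING with WHERE since the condition applies to individual rows

Corrected query:
SELECT id, kind, reading FROM sensors WHERE reading > 32.2

Result:
id | kind     | reading
---+----------+--------
1  | humidity | 61.1   
2  | sound    | 74.2   
5  | co2      | 97.6   
7  | co2      | 55.6   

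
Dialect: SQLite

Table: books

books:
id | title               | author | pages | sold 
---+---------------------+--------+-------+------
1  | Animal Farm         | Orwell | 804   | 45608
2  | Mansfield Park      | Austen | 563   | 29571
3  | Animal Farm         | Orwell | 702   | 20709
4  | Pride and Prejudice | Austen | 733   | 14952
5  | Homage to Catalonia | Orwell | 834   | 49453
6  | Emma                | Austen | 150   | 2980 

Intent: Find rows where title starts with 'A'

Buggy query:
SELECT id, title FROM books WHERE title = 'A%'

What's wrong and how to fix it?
Bug: '=' compares the literal string including the % character; pattern matching needs LIKE

Fix: Use LIKE for wildcard pattern matching

Corrected query:
SELECT id, title FROM books WHERE title LIKE 'A%'

Result:
id | title      
---+------------
1  | Animal Farm
3  | Animal Farm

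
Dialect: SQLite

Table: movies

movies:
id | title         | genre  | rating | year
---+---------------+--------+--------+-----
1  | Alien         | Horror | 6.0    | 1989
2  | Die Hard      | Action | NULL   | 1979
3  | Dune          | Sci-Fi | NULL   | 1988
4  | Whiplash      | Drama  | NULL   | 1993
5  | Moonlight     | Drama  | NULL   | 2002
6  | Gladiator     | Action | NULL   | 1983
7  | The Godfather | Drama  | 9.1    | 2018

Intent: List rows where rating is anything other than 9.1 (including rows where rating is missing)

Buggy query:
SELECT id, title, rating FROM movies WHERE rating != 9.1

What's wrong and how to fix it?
Bug: 'rating != 9.1' is unknown when rating is NULL, so NULL rows are silently excluded

Fix: Handle NULL separately with IS NULL alongside the inequality

Corrected query:
SELECT id, title, rating FROM movies WHERE rating != 9.1 OR rating IS NULL

Result:
id | title     | rating
---+-----------+-------
1  | Alien     | 6     
2  | Die Hard  | NULL  
3  | Dune      | NULL  
4  | Whiplash  | NULL  
5  | Moonlight | NULL  
6  | Gladiator | NULL  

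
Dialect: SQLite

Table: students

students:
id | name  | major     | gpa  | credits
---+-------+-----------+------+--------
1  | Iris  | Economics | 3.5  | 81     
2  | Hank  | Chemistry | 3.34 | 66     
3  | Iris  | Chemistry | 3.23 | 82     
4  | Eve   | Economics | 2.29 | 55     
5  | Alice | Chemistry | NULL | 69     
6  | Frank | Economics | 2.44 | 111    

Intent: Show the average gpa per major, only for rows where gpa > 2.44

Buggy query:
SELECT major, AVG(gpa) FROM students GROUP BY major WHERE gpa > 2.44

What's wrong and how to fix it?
Bug: Row-level WHERE must come before GROUP BY in the clause order

Fix: Place WHERE between FROM and GROUP BY

Corrected query:
SELECT major, AVG(gpa) FROM students WHERE gpa > 2.44 GROUP BY major

Result:
major     | AVG(gpa)
----------+---------
Chemistry | 3.285   
Economics | 3.5     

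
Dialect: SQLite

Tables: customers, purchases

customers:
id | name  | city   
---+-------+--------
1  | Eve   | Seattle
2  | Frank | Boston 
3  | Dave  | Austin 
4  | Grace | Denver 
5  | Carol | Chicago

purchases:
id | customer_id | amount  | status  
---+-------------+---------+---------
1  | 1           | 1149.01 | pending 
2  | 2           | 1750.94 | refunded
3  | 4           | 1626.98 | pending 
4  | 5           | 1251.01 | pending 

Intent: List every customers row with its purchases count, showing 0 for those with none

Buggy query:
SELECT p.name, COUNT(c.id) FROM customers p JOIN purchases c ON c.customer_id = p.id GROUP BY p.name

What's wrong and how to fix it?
Bug: INNER JOIN drops customers rows that have no matching purchases rows

Fix: Use LEFT JOIN so parents without children still appear (COUNT(c.id) gives 0)

Corrected query:
SELECT p.name, COUNT(c.id) FROM customers p LEFT JOIN purchases c ON c.customer_id = p.id GROUP BY p.name

Result:
name  | COUNT(c.id)
------+------------
Carol | 1          
Dave  | 0          
Eve   | 1          
Frank | 1          
Grace | 1          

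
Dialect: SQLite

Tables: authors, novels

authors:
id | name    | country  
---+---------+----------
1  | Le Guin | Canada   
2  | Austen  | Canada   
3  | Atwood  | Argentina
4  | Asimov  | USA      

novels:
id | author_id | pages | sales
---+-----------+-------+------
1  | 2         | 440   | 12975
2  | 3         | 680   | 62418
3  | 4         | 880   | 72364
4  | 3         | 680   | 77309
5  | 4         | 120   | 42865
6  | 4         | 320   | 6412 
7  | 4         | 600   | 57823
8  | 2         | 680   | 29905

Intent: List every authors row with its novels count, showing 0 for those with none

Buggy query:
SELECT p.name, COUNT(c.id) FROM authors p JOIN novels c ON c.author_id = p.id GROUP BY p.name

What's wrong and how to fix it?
Bug: An inner join excludes parents with zero children

Fix: Switch to LEFT JOIN to retain unmatched parent rows

Corrected query:
SELECT p.name, COUNT(c.id) FROM authors p LEFT JOIN novels c ON c.author_id = p.id GROUP BY p.name

Result:
name    | COUNT(c.id)
--------+------------
Asimov  | 4          
Atwood  | 2          
Austen  | 2          
Le Guin | 0          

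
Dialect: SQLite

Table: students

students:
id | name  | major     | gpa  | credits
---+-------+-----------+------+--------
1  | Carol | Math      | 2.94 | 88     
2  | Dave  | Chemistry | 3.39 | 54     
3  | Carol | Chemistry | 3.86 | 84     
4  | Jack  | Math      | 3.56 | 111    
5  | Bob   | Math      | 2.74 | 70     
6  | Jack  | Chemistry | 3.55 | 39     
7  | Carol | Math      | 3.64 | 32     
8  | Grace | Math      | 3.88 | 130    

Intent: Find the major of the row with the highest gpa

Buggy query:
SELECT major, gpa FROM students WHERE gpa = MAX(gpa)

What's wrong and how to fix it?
Bug: WHERE is evaluated per row; an aggregate over the whole table isn't defined there

Fix: Use a subquery: WHERE gpa = (SELECT MAX(gpa) FROM students)

Corrected query:
SELECT major, gpa FROM students WHERE gpa = (SELECT MAX(gpa) FROM students)

Result:
major | gpa 
------+-----
Math  | 3.88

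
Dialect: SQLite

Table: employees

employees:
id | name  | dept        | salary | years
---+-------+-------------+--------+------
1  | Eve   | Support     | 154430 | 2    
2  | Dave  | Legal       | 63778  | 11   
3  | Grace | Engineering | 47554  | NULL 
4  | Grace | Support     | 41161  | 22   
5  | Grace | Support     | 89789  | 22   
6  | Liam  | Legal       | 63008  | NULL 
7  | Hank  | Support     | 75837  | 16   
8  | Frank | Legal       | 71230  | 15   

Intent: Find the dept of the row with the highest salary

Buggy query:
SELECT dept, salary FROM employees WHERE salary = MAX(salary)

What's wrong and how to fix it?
Bug: MAX(salary) is an aggregate and cannot be used directly in WHERE

Fix: Wrap MAX in a scalar subquery so WHERE compares against a single value

Corrected query:
SELECT dept, salary FROM employees WHERE salary = (SELECT MAX(salary) FROM employees)

Result:
dept    | salary
--------+-------
Support | 154430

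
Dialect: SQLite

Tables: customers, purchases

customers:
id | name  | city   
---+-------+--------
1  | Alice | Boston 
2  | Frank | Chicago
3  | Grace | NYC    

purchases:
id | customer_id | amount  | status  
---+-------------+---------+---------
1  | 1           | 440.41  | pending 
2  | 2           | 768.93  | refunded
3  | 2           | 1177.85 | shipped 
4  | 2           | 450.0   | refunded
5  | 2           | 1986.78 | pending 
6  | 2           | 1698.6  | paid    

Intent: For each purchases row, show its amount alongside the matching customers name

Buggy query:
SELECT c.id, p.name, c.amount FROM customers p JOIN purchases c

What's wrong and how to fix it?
Bug: Missing join condition: each purchases row is matched to all customers rows instead of just its own

Fix: Add ON c.customer_id = p.id to the JOIN

Corrected query:
SELECT c.id, p.name, c.amount FROM customers p JOIN purchases c ON c.customer_id = p.id

Result:
id | name  | amount 
---+-------+--------
1  | Alice | 440.41 
2  | Frank | 768.93 
3  | Frank | 1177.85
4  | Frank | 450    
5  | Frank | 1986.78
6  | Frank | 1698.6 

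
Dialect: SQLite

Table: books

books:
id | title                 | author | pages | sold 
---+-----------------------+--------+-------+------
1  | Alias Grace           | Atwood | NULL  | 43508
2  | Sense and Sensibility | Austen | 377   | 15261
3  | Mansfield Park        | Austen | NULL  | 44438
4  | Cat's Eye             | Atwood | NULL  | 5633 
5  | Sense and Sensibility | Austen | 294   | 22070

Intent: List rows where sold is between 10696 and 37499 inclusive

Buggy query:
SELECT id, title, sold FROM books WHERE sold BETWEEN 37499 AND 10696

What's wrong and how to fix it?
Bug: The bounds are reversed; BETWEEN a AND b requires a <= b to match anything

Fix: Write BETWEEN 10696 AND 37499

Corrected query:
SELECT id, title, sold FROM books WHERE sold BETWEEN 10696 AND 37499

Result:
id | title                 | sold 
---+-----------------------+------
2  | Sense and Sensibility | 15261
5  | Sense and Sensibility | 22070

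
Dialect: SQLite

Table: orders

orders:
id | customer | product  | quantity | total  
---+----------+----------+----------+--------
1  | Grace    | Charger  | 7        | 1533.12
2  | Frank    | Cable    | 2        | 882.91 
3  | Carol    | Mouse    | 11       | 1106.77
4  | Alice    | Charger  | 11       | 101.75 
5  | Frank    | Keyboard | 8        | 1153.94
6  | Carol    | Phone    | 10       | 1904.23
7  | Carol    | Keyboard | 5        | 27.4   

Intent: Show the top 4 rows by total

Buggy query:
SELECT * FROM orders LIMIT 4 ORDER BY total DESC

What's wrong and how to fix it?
Bug: LIMIT must come after ORDER BY

Fix: Sort with ORDER BY, then apply LIMIT

Corrected query:
SELECT * FROM orders ORDER BY total DESC LIMIT 4

Result:
id | customer | product  | quantity | total  
---+----------+----------+----------+--------
6  | Carol    | Phone    | 10       | 1904.23
1  | Grace    | Charger  | 7        | 1533.12
5  | Frank    | Keyboard | 8        | 1153.94
3  | Carol    | Mouse    | 11       | 1106.77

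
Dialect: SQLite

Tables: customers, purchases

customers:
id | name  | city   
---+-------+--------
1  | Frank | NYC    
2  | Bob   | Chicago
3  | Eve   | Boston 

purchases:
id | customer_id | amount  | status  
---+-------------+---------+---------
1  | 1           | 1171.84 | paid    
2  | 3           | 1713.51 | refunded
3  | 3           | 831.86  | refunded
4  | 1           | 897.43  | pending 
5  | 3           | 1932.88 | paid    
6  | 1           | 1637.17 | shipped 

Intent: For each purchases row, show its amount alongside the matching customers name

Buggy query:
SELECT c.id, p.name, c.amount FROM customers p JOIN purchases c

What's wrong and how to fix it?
Bug: JOIN with no ON clause produces a cartesian product; every purchases row pairs with every customers row

Fix: Add ON c.customer_id = p.id to the JOIN

Corrected query:
SELECT c.id, p.name, c.amount FROM customers p JOIN purchases c ON c.customer_id = p.id

Result:
id | name  | amount 
---+-------+--------
1  | Frank | 1171.84
2  | Eve   | 1713.51
3  | Eve   | 831.86 
4  | Frank | 897.43 
5  | Eve   | 1932.88
6  | Frank | 1637.17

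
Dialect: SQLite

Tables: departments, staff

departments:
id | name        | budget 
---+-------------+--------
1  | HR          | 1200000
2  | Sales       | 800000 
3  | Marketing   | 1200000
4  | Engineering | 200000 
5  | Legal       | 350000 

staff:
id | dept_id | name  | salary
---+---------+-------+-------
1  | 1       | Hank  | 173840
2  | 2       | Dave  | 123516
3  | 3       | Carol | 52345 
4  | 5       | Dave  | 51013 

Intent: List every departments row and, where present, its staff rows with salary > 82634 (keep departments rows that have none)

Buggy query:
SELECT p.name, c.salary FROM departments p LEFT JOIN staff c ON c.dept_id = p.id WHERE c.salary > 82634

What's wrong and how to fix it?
Bug: A WHERE condition on the right-hand table after LEFT JOIN drops unmatched parents

Fix: Put 'c.salary > 82634' in the JOIN's ON clause instead of WHERE

Corrected query:
SELECT p.name, c.salary FROM departments p LEFT JOIN staff c ON c.dept_id = p.id AND c.salary > 82634

Result:
name        | salary
------------+-------
HR          | 173840
Sales       | 123516
Marketing   | NULL  
Engineering | NULL  
Legal       | NULL  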